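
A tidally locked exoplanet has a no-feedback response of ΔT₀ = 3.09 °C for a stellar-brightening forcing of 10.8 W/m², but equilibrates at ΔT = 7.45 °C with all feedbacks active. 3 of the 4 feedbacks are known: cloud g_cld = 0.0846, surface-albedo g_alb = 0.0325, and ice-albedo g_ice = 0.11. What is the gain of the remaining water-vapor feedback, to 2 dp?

Amplification A = ΔT/ΔT₀ = 7.45/3.09 = 2.411.
Total gain g = 1 − 1/A = 1 − 1/2.411 = 0.5852.
Known gains sum to 0.0846 + 0.0325 + 0.11 = 0.2271.
g_wv = 0.5852 − 0.2271 = 0.36.

0.36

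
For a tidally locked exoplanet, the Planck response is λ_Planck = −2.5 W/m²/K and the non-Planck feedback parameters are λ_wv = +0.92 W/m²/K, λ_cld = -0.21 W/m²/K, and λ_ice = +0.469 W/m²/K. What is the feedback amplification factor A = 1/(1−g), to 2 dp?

1.89

Convert to gains: g_wv = 0.92/2.5 = 0.368; g_cld = -0.21/2.5 = -0.084; g_ice = 0.469/2.5 = 0.1876.
Total gain g = 0.4716.
A = 1/(1 − 0.4716) = 1.89.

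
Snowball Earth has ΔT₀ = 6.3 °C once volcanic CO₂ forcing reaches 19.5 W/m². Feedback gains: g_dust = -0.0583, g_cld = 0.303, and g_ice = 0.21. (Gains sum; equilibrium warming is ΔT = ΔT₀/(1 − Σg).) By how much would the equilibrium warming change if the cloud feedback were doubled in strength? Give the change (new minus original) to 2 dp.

14.45 °C

Original: g = 0.4547, ΔT = 6.3/(1−0.4547) = 11.5533 °C.
With doubled cloud: g' = 0.7577, ΔT' = 6.3/(1−0.7577) = 26.0008 °C.
Change = 26.0008 − 11.5533 = 14.45 °C.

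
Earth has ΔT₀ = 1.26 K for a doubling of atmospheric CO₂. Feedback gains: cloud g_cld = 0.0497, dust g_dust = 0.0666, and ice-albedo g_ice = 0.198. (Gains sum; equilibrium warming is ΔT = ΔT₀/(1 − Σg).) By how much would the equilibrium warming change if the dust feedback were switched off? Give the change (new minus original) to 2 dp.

-0.16 K

Original: g = 0.3143, ΔT = 1.26/(1−0.3143) = 1.8375 K.
Without dust: g' = 0.2477, ΔT' = 1.26/(1−0.2477) = 1.6749 K.
Change = 1.6749 − 1.8375 = -0.16 K.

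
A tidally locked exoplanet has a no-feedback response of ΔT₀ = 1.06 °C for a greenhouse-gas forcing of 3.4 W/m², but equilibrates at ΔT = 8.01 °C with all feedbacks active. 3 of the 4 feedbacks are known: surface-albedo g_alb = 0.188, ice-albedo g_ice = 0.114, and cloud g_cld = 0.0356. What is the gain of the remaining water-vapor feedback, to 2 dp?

Amplification A = ΔT/ΔT₀ = 8.01/1.06 = 7.557.
Total gain g = 1 − 1/A = 1 − 1/7.557 = 0.8677.
Known gains sum to 0.188 + 0.114 + 0.0356 = 0.3376.
g_wv = 0.8677 − 0.3376 = 0.53.

0.53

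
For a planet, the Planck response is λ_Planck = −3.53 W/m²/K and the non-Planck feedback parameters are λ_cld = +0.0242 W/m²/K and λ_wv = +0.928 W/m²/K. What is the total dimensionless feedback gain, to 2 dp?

Convert to gains: g_cld = 0.0242/3.53 = 0.006856; g_wv = 0.928/3.53 = 0.2629.
Total gain g = 0.269756.

0.27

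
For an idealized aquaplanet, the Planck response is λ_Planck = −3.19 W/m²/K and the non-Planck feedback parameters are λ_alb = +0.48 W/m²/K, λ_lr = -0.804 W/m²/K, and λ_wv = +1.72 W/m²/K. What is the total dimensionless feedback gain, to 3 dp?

Convert to gains: g_alb = 0.48/3.19 = 0.1505; g_lr = -0.804/3.19 = -0.252; g_wv = 1.72/3.19 = 0.5392.
Total gain g = 0.4377.

0.438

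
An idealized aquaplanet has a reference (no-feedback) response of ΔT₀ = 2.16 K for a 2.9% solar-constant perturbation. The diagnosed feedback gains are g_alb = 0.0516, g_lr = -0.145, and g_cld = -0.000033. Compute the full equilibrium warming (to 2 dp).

Total gain g = 0.0516 − 0.145 − 0.000033 = -0.093433.
Amplification A = 1/(1 + 0.093433) = 0.9146.
ΔT = 2.16 × 0.9146 = 1.98 K.

1.98 K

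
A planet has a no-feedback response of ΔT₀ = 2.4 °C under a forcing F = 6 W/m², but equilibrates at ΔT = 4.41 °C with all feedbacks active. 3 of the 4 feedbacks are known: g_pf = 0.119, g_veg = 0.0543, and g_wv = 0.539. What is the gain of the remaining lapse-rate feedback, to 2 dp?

-0.26

Amplification A = ΔT/ΔT₀ = 4.41/2.4 = 1.838.
Total gain g = 1 − 1/A = 1 − 1/1.838 = 0.4559.
Known gains sum to 0.119 + 0.0543 + 0.539 = 0.7123.
g_lr = 0.4559 − 0.7123 = -0.26.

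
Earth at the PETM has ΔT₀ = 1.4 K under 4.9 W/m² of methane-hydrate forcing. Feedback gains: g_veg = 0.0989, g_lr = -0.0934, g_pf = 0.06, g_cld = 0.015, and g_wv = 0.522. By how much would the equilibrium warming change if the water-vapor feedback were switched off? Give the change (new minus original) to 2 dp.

Original: g = 0.6025, ΔT = 1.4/(1−0.6025) = 3.5220 K.
Without water-vapor: g' = 0.0805, ΔT' = 1.4/(1−0.0805) = 1.5226 K.
Change = 1.5226 − 3.5220 = -2.00 K.

-2.00 K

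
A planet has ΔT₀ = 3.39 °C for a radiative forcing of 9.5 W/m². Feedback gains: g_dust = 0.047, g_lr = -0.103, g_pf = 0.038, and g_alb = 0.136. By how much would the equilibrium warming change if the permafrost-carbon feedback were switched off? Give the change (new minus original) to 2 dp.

Original: g = 0.118, ΔT = 3.39/(1−0.118) = 3.8435 °C.
Without permafrost-carbon: g' = 0.08, ΔT' = 3.39/(1−0.08) = 3.6848 °C.
Change = 3.6848 − 3.8435 = -0.16 °C.

-0.16 °C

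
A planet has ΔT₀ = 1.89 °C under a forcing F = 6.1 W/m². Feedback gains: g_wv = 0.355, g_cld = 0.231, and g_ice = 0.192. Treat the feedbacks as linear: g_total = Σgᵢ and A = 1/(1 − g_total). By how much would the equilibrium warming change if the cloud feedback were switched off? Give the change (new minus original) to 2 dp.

Original: g = 0.778, ΔT = 1.89/(1−0.778) = 8.5135 °C.
Without cloud: g' = 0.547, ΔT' = 1.89/(1−0.547) = 4.1722 °C.
Change = 4.1722 − 8.5135 = -4.34 °C.

-4.34 °C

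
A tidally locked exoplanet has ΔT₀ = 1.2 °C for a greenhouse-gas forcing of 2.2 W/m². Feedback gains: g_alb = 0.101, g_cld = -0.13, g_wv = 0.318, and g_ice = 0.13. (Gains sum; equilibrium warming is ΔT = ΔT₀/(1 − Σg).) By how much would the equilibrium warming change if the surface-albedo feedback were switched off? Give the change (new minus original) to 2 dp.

-0.31 °C

Original: g = 0.419, ΔT = 1.2/(1−0.419) = 2.0654 °C.
Without surface-albedo: g' = 0.318, ΔT' = 1.2/(1−0.318) = 1.7595 °C.
Change = 1.7595 − 2.0654 = -0.31 °C.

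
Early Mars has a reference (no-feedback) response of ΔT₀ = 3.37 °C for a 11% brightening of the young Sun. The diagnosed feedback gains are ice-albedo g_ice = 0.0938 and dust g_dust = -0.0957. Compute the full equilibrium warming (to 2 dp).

Total gain g = 0.0938 − 0.0957 = -0.0019.
Amplification A = 1/(1 + 0.0019) = 0.9981.
ΔT = 3.37 × 0.9981 = 3.36 °C.

3.36 °C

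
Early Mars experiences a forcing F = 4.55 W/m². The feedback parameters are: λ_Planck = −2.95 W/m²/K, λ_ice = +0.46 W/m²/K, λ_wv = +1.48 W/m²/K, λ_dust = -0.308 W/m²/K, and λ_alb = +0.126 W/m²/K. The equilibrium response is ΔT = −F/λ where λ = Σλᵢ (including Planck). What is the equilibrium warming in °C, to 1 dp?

3.8 °C

Net feedback parameter λ = (−2.95) + (+0.46) + (+1.48) + (-0.308) + (+0.126) = -1.192 W/m²/K.
ΔT = −F/λ = −4.55/(-1.192) = 3.8 °C.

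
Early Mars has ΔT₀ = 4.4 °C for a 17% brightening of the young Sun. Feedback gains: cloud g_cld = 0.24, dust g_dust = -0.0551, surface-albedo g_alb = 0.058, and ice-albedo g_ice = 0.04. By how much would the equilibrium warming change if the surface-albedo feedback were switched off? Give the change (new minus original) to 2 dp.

Original: g = 0.2829, ΔT = 4.4/(1−0.2829) = 6.1358 °C.
Without surface-albedo: g' = 0.2249, ΔT' = 4.4/(1−0.2249) = 5.6767 °C.
Change = 5.6767 − 6.1358 = -0.46 °C.

-0.46 °C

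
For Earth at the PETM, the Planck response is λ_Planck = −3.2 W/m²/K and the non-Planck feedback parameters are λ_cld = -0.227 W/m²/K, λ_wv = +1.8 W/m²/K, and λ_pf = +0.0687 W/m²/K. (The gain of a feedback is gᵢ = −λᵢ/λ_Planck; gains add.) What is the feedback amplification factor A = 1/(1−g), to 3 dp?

2.054

Convert to gains: g_cld = -0.227/3.2 = -0.07094; g_wv = 1.8/3.2 = 0.5625; g_pf = 0.0687/3.2 = 0.02147.
Total gain g = 0.51303.
A = 1/(1 − 0.51303) = 2.054.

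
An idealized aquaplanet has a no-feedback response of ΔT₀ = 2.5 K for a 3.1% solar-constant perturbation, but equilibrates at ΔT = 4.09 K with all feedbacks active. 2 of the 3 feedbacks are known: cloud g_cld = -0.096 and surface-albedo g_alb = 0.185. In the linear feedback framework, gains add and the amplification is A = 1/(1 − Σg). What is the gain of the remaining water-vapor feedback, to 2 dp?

Amplification A = ΔT/ΔT₀ = 4.09/2.5 = 1.636.
Total gain g = 1 − 1/A = 1 − 1/1.636 = 0.3888.
Known gains sum to -0.096 + 0.185 = 0.089.
g_wv = 0.3888 − 0.089 = 0.30.

0.30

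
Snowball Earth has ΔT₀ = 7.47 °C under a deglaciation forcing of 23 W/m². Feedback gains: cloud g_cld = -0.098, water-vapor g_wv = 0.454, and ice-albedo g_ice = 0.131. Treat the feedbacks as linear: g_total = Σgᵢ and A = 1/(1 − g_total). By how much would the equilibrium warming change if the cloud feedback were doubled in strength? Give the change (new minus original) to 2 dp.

Original: g = 0.487, ΔT = 7.47/(1−0.487) = 14.5614 °C.
With doubled cloud: g' = 0.389, ΔT' = 7.47/(1−0.389) = 12.2259 °C.
Change = 12.2259 − 14.5614 = -2.34 °C.

-2.34 °C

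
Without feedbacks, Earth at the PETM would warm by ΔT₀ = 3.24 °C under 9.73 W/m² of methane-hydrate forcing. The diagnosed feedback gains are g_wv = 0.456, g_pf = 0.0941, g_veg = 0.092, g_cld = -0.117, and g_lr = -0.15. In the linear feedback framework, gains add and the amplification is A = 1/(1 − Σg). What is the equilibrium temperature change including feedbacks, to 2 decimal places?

5.18 °C

Total gain g = 0.456 + 0.0941 + 0.092 − 0.117 − 0.15 = 0.3751.
Amplification A = 1/(1 − 0.3751) = 1.6.
ΔT = 3.24 × 1.6 = 5.18 °C.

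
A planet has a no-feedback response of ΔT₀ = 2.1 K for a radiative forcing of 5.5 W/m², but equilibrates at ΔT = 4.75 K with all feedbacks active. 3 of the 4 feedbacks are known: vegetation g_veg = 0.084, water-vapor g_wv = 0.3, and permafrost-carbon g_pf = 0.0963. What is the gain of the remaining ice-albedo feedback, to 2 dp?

Amplification A = ΔT/ΔT₀ = 4.75/2.1 = 2.262.
Total gain g = 1 − 1/A = 1 − 1/2.262 = 0.5579.
Known gains sum to 0.084 + 0.3 + 0.0963 = 0.4803.
g_ice = 0.5579 − 0.4803 = 0.08.

0.08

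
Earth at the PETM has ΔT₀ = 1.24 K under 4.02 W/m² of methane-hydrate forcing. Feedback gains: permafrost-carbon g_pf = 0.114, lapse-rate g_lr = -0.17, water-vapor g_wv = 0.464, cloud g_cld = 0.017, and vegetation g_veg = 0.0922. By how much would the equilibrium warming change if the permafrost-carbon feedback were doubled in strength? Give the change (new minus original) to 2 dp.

Original: g = 0.5172, ΔT = 1.24/(1−0.5172) = 2.5684 K.
With doubled permafrost-carbon: g' = 0.6312, ΔT' = 1.24/(1−0.6312) = 3.3623 K.
Change = 3.3623 − 2.5684 = 0.79 K.

0.79 K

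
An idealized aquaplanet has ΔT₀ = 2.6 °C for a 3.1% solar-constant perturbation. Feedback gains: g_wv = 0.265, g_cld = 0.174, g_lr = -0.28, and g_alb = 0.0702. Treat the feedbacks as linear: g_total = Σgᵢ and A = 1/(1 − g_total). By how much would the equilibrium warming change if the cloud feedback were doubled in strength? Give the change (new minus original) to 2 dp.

0.98 °C

Original: g = 0.2292, ΔT = 2.6/(1−0.2292) = 3.3731 °C.
With doubled cloud: g' = 0.4032, ΔT' = 2.6/(1−0.4032) = 4.3566 °C.
Change = 4.3566 − 3.3731 = 0.98 °C.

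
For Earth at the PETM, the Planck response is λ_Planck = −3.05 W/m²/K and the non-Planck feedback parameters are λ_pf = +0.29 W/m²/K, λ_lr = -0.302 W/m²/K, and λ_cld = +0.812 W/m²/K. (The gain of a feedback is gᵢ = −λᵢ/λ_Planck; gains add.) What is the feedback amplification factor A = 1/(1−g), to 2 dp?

1.36

Convert to gains: g_pf = 0.29/3.05 = 0.09508; g_lr = -0.302/3.05 = -0.09902; g_cld = 0.812/3.05 = 0.2662.
Total gain g = 0.26226.
A = 1/(1 − 0.26226) = 1.36.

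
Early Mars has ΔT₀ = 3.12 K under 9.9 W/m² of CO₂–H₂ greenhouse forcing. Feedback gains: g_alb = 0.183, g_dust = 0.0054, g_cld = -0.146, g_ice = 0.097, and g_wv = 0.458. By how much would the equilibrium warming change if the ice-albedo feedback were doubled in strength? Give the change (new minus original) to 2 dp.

2.46 K

Original: g = 0.5974, ΔT = 3.12/(1−0.5974) = 7.7496 K.
With doubled ice-albedo: g' = 0.6944, ΔT' = 3.12/(1−0.6944) = 10.2094 K.
Change = 10.2094 − 7.7496 = 2.46 K.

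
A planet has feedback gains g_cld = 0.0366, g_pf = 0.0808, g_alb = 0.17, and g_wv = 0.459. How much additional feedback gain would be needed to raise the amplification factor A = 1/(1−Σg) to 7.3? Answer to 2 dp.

Current total gain = 0.7464.
Target gain for A = 7.3: g* = 1 − 1/7.3 = 0.863.
Additional gain needed = 0.863 − 0.7464 = 0.12.

0.12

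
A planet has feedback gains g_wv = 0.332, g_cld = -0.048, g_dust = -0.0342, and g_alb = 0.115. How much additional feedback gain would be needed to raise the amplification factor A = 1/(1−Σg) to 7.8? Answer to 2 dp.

Current total gain = 0.3648.
Target gain for A = 7.8: g* = 1 − 1/7.8 = 0.8718.
Additional gain needed = 0.8718 − 0.3648 = 0.51.

0.51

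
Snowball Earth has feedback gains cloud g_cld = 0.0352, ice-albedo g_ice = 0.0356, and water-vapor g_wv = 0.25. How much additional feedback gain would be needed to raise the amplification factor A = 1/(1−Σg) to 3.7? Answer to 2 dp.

0.41

Current total gain = 0.3208.
Target gain for A = 3.7: g* = 1 − 1/3.7 = 0.7297.
Additional gain needed = 0.7297 − 0.3208 = 0.41.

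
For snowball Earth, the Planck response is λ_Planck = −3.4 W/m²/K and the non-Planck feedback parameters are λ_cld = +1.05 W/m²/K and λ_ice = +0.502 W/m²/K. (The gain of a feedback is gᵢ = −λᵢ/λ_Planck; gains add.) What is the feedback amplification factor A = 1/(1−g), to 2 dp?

1.84

Convert to gains: g_cld = 1.05/3.4 = 0.3088; g_ice = 0.502/3.4 = 0.1476.
Total gain g = 0.4564.
A = 1/(1 − 0.4564) = 1.84.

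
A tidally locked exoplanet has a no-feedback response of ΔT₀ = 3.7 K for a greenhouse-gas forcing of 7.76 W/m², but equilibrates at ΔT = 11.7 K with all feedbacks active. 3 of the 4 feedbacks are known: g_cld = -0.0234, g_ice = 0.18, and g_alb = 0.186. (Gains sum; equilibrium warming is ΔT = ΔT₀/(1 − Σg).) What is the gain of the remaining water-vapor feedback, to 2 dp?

Amplification A = ΔT/ΔT₀ = 11.7/3.7 = 3.162.
Total gain g = 1 − 1/A = 1 − 1/3.162 = 0.6837.
Known gains sum to -0.0234 + 0.18 + 0.186 = 0.3426.
g_wv = 0.6837 − 0.3426 = 0.34.

0.34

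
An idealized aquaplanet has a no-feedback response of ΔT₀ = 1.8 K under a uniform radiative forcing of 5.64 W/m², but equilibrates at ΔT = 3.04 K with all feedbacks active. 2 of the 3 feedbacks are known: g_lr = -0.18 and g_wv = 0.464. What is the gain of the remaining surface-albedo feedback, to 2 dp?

0.12

Amplification A = ΔT/ΔT₀ = 3.04/1.8 = 1.689.
Total gain g = 1 − 1/A = 1 − 1/1.689 = 0.4079.
Known gains sum to -0.18 + 0.464 = 0.284.
g_alb = 0.4079 − 0.284 = 0.12.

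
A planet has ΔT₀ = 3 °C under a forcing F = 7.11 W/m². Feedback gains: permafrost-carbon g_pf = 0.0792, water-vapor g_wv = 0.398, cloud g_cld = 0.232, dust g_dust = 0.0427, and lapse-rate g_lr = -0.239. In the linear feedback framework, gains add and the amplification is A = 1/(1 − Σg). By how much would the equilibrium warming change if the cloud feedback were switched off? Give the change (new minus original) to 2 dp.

-1.99 °C

Original: g = 0.5129, ΔT = 3/(1−0.5129) = 6.1589 °C.
Without cloud: g' = 0.2809, ΔT' = 3/(1−0.2809) = 4.1719 °C.
Change = 4.1719 − 6.1589 = -1.99 °C.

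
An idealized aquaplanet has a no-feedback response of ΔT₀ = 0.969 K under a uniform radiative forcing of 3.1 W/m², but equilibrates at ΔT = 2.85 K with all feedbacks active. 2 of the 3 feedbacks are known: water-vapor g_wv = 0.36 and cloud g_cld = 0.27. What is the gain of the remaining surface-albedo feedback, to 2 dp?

0.03

Amplification A = ΔT/ΔT₀ = 2.85/0.969 = 2.941.
Total gain g = 1 − 1/A = 1 − 1/2.941 = 0.66.
Known gains sum to 0.36 + 0.27 = 0.63.
g_alb = 0.66 − 0.63 = 0.03.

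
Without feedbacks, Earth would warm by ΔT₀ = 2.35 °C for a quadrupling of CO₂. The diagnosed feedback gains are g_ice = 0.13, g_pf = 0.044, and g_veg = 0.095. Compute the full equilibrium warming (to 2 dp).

Total gain g = 0.13 + 0.044 + 0.095 = 0.269.
Amplification A = 1/(1 − 0.269) = 1.368.
ΔT = 2.35 × 1.368 = 3.21 °C.

3.21 °C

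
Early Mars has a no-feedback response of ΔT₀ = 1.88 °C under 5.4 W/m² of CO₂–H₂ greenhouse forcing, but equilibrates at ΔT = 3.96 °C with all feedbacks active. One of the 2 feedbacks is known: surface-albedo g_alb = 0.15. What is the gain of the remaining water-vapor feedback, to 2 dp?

0.38

Amplification A = ΔT/ΔT₀ = 3.96/1.88 = 2.106.
Total gain g = 1 − 1/A = 1 − 1/2.106 = 0.5252.
The known gain is 0.15.
g_wv = 0.5252 − 0.15 = 0.38.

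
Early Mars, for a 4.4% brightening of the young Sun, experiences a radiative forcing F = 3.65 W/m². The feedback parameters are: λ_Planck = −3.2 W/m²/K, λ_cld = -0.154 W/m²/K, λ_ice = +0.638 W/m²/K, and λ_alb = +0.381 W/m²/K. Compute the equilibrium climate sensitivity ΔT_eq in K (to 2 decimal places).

1.56 K

Net feedback parameter λ = (−3.2) + (-0.154) + (+0.638) + (+0.381) = -2.335 W/m²/K.
ΔT = −F/λ = −3.65/(-2.335) = 1.56 K.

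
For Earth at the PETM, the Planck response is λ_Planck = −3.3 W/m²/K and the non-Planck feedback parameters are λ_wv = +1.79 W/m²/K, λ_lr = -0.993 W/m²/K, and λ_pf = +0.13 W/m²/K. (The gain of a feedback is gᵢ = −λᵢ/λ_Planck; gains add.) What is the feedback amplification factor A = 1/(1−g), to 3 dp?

1.391

Convert to gains: g_wv = 1.79/3.3 = 0.5424; g_lr = -0.993/3.3 = -0.3009; g_pf = 0.13/3.3 = 0.03939.
Total gain g = 0.28089.
A = 1/(1 − 0.28089) = 1.391.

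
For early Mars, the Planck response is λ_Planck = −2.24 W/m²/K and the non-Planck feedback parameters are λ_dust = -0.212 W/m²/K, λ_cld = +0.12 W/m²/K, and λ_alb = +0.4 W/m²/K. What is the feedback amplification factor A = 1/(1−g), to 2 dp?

Convert to gains: g_dust = -0.212/2.24 = -0.09464; g_cld = 0.12/2.24 = 0.05357; g_alb = 0.4/2.24 = 0.1786.
Total gain g = 0.13753.
A = 1/(1 − 0.13753) = 1.16.

1.16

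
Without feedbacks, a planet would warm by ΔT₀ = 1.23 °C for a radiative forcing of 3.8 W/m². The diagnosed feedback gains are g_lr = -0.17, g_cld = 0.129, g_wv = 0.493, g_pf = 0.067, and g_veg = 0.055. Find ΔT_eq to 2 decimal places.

2.89 °C

Total gain g = -0.17 + 0.129 + 0.493 + 0.067 + 0.055 = 0.574.
Amplification A = 1/(1 − 0.574) = 2.347.
ΔT = 1.23 × 2.347 = 2.89 °C.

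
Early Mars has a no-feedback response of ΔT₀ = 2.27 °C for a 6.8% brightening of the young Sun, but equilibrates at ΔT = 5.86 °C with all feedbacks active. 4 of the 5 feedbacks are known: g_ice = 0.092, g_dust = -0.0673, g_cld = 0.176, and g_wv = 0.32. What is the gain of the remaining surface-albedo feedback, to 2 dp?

Amplification A = ΔT/ΔT₀ = 5.86/2.27 = 2.581.
Total gain g = 1 − 1/A = 1 − 1/2.581 = 0.6126.
Known gains sum to 0.092 − 0.0673 + 0.176 + 0.32 = 0.5207.
g_alb = 0.6126 − 0.5207 = 0.09.

0.09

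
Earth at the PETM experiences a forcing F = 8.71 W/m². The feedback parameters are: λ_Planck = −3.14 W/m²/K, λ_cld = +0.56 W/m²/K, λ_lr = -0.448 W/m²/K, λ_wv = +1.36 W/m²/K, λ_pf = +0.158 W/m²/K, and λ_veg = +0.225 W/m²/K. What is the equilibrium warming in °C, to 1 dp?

6.8 °C

Net feedback parameter λ = (−3.14) + (+0.56) + (-0.448) + (+1.36) + (+0.158) + (+0.225) = -1.285 W/m²/K.
ΔT = −F/λ = −8.71/(-1.285) = 6.8 °C.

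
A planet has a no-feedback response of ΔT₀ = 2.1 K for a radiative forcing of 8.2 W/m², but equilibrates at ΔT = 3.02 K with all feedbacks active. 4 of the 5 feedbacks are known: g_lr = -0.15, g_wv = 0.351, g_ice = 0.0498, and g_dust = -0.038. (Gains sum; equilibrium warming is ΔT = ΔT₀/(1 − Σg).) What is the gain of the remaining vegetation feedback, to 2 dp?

0.09

Amplification A = ΔT/ΔT₀ = 3.02/2.1 = 1.438.
Total gain g = 1 − 1/A = 1 − 1/1.438 = 0.3046.
Known gains sum to -0.15 + 0.351 + 0.0498 − 0.038 = 0.2128.
g_veg = 0.3046 − 0.2128 = 0.09.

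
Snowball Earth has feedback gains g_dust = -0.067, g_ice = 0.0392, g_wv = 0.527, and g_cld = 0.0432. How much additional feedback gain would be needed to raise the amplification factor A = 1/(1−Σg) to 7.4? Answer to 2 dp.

Current total gain = 0.5424.
Target gain for A = 7.4: g* = 1 − 1/7.4 = 0.8649.
Additional gain needed = 0.8649 − 0.5424 = 0.32.

0.32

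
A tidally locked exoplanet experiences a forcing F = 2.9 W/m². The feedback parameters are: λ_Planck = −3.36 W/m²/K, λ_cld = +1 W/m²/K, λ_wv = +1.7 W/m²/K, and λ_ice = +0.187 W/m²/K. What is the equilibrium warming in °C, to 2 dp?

Net feedback parameter λ = (−3.36) + (+1) + (+1.7) + (+0.187) = -0.473 W/m²/K.
ΔT = −F/λ = −2.9/(-0.473) = 6.13 °C.

6.13 °C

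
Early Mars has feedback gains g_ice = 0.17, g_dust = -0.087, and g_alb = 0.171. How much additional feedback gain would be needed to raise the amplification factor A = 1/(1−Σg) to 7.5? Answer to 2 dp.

Current total gain = 0.254.
Target gain for A = 7.5: g* = 1 − 1/7.5 = 0.8667.
Additional gain needed = 0.8667 − 0.254 = 0.61.

0.61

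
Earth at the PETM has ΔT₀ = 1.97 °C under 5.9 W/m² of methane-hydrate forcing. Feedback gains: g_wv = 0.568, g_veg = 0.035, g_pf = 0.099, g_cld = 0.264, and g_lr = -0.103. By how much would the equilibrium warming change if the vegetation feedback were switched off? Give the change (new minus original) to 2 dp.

Original: g = 0.863, ΔT = 1.97/(1−0.863) = 14.3796 °C.
Without vegetation: g' = 0.828, ΔT' = 1.97/(1−0.828) = 11.4535 °C.
Change = 11.4535 − 14.3796 = -2.93 °C.

-2.93 °C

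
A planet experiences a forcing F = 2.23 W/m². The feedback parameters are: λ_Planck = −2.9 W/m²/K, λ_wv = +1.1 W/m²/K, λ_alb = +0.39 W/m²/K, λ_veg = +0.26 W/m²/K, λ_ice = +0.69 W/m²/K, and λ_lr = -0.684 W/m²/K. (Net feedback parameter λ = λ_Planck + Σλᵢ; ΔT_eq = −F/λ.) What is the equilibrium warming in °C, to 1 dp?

Net feedback parameter λ = (−2.9) + (+1.1) + (+0.39) + (+0.26) + (+0.69) + (-0.684) = -1.144 W/m²/K.
ΔT = −F/λ = −2.23/(-1.144) = 1.9 °C.

1.9 °C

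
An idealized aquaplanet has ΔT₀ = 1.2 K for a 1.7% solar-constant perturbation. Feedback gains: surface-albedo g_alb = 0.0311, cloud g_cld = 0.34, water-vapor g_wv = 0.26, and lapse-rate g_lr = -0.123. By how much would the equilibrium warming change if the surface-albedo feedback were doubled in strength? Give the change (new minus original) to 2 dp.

0.16 K

Original: g = 0.5081, ΔT = 1.2/(1−0.5081) = 2.4395 K.
With doubled surface-albedo: g' = 0.5392, ΔT' = 1.2/(1−0.5392) = 2.6042 K.
Change = 2.6042 − 2.4395 = 0.16 K.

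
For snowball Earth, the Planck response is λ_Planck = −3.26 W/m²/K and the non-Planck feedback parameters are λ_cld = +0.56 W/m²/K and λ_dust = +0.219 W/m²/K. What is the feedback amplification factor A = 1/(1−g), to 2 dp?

1.31

Convert to gains: g_cld = 0.56/3.26 = 0.1718; g_dust = 0.219/3.26 = 0.06718.
Total gain g = 0.23898.
A = 1/(1 − 0.23898) = 1.31.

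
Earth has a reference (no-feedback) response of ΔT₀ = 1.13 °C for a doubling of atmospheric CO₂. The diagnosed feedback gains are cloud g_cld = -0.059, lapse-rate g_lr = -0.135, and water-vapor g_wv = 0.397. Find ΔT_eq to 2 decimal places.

Total gain g = -0.059 − 0.135 + 0.397 = 0.203.
Amplification A = 1/(1 − 0.203) = 1.255.
ΔT = 1.13 × 1.255 = 1.42 °C.

1.42 °C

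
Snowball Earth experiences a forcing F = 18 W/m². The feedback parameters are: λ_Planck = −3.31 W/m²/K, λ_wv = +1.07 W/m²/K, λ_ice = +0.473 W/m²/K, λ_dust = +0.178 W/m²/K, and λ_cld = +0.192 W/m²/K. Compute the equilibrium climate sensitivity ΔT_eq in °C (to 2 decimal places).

Net feedback parameter λ = (−3.31) + (+1.07) + (+0.473) + (+0.178) + (+0.192) = -1.397 W/m²/K.
ΔT = −F/λ = −18/(-1.397) = 12.88 °C.

12.88 °C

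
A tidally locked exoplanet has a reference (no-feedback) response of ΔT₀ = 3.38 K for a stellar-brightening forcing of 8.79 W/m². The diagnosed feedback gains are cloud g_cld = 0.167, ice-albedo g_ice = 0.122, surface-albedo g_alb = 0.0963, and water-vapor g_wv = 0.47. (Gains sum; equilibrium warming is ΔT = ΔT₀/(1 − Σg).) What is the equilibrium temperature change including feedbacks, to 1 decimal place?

Total gain g = 0.167 + 0.122 + 0.0963 + 0.47 = 0.8553.
Amplification A = 1/(1 − 0.8553) = 6.911.
ΔT = 3.38 × 6.911 = 23.4 K.

23.4 K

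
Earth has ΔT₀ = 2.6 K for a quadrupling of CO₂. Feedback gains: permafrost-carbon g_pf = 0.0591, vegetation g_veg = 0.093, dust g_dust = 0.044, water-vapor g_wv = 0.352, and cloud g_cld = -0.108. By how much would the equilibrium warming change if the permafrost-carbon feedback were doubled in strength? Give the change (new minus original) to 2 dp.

Original: g = 0.4401, ΔT = 2.6/(1−0.4401) = 4.6437 K.
With doubled permafrost-carbon: g' = 0.4992, ΔT' = 2.6/(1−0.4992) = 5.1917 K.
Change = 5.1917 − 4.6437 = 0.55 K.

0.55 K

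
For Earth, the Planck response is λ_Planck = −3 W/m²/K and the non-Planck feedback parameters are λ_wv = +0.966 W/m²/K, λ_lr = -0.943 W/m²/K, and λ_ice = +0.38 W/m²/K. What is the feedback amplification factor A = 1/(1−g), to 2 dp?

Convert to gains: g_wv = 0.966/3 = 0.322; g_lr = -0.943/3 = -0.3143; g_ice = 0.38/3 = 0.1267.
Total gain g = 0.1344.
A = 1/(1 − 0.1344) = 1.16.

1.16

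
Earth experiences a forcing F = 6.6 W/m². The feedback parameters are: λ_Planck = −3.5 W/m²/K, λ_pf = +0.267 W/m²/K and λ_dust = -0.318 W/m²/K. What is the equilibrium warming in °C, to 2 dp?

Net feedback parameter λ = (−3.5) + (+0.267) + (-0.318) = -3.551 W/m²/K.
ΔT = −F/λ = −6.6/(-3.551) = 1.86 °C.

1.86 °C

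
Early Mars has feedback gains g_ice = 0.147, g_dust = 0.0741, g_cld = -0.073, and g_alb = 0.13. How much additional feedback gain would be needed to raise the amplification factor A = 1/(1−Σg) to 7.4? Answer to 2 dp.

0.59

Current total gain = 0.2781.
Target gain for A = 7.4: g* = 1 − 1/7.4 = 0.8649.
Additional gain needed = 0.8649 − 0.2781 = 0.59.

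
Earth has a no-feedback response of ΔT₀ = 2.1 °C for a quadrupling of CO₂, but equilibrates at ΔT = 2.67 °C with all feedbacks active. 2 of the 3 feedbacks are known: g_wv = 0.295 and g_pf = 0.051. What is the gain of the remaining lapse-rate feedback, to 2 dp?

-0.13

Amplification A = ΔT/ΔT₀ = 2.67/2.1 = 1.271.
Total gain g = 1 − 1/A = 1 − 1/1.271 = 0.2132.
Known gains sum to 0.295 + 0.051 = 0.346.
g_lr = 0.2132 − 0.346 = -0.13.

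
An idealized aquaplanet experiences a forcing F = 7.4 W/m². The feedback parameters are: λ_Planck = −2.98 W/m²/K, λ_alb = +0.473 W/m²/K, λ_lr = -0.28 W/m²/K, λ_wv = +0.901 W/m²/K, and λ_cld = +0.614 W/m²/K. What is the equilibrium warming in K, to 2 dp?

Net feedback parameter λ = (−2.98) + (+0.473) + (-0.28) + (+0.901) + (+0.614) = -1.272 W/m²/K.
ΔT = −F/λ = −7.4/(-1.272) = 5.82 K.

5.82 K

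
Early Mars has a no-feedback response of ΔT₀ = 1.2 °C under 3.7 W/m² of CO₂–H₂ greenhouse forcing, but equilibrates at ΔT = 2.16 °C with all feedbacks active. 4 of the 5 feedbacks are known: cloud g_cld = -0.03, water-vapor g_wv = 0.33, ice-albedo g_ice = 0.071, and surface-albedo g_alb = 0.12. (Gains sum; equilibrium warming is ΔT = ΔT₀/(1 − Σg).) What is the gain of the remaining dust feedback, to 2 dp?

Amplification A = ΔT/ΔT₀ = 2.16/1.2 = 1.8.
Total gain g = 1 − 1/A = 1 − 1/1.8 = 0.4444.
Known gains sum to -0.03 + 0.33 + 0.071 + 0.12 = 0.491.
g_dust = 0.4444 − 0.491 = -0.05.

-0.05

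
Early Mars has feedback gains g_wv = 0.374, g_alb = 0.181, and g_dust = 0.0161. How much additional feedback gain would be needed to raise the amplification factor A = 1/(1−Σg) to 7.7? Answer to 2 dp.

0.30

Current total gain = 0.5711.
Target gain for A = 7.7: g* = 1 − 1/7.7 = 0.8701.
Additional gain needed = 0.8701 − 0.5711 = 0.30.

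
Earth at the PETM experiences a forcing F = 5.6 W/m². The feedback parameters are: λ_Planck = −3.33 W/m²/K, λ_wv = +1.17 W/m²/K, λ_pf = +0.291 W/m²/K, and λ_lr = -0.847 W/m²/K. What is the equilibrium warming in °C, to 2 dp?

Net feedback parameter λ = (−3.33) + (+1.17) + (+0.291) + (-0.847) = -2.716 W/m²/K.
ΔT = −F/λ = −5.6/(-2.716) = 2.06 °C.

2.06 °C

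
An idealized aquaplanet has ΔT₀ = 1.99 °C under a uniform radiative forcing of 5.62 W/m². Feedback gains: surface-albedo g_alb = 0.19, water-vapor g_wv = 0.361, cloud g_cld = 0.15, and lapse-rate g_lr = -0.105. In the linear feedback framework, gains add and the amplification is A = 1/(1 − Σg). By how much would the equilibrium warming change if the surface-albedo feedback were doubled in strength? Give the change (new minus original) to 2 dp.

Original: g = 0.596, ΔT = 1.99/(1−0.596) = 4.9257 °C.
With doubled surface-albedo: g' = 0.786, ΔT' = 1.99/(1−0.786) = 9.2991 °C.
Change = 9.2991 − 4.9257 = 4.37 °C.

4.37 °C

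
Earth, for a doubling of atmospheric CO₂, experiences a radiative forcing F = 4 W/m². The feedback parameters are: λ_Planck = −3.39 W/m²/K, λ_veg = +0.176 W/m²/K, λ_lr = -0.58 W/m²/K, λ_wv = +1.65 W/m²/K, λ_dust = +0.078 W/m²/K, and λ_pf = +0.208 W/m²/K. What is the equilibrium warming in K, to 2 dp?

Net feedback parameter λ = (−3.39) + (+0.176) + (-0.58) + (+1.65) + (+0.078) + (+0.208) = -1.858 W/m²/K.
ΔT = −F/λ = −4/(-1.858) = 2.15 K.

2.15 K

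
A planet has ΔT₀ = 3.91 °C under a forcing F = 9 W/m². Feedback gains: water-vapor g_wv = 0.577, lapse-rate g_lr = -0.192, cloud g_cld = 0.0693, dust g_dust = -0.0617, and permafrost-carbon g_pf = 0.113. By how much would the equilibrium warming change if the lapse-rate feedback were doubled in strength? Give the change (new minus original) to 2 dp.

Original: g = 0.5056, ΔT = 3.91/(1−0.5056) = 7.9086 °C.
With doubled lapse-rate: g' = 0.3136, ΔT' = 3.91/(1−0.3136) = 5.6964 °C.
Change = 5.6964 − 7.9086 = -2.21 °C.

-2.21 °C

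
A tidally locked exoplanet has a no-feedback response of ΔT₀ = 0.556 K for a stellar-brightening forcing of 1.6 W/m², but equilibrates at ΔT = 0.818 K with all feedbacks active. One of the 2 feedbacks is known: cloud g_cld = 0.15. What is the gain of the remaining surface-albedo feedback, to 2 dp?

0.17

Amplification A = ΔT/ΔT₀ = 0.818/0.556 = 1.471.
Total gain g = 1 − 1/A = 1 − 1/1.471 = 0.3202.
The known gain is 0.15.
g_alb = 0.3202 − 0.15 = 0.17.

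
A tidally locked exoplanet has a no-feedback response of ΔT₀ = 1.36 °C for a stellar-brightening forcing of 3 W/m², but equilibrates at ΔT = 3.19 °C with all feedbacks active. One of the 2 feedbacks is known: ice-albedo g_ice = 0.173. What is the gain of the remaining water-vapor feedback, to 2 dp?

Amplification A = ΔT/ΔT₀ = 3.19/1.36 = 2.346.
Total gain g = 1 − 1/A = 1 − 1/2.346 = 0.5737.
The known gain is 0.173.
g_wv = 0.5737 − 0.173 = 0.40.

0.40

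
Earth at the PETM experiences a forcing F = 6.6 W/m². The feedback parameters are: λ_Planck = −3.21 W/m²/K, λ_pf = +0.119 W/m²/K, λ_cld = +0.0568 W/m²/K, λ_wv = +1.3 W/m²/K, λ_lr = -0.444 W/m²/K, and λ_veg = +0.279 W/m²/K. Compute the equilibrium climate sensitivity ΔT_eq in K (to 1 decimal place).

3.5 K

Net feedback parameter λ = (−3.21) + (+0.119) + (+0.0568) + (+1.3) + (-0.444) + (+0.279) = -1.8992 W/m²/K.
ΔT = −F/λ = −6.6/(-1.8992) = 3.5 K.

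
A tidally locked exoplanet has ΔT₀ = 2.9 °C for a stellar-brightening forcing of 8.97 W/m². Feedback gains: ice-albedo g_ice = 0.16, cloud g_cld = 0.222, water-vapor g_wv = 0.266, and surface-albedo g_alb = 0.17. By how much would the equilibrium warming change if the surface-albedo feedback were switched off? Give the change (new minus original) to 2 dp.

-7.70 °C

Original: g = 0.818, ΔT = 2.9/(1−0.818) = 15.9341 °C.
Without surface-albedo: g' = 0.648, ΔT' = 2.9/(1−0.648) = 8.2386 °C.
Change = 8.2386 − 15.9341 = -7.70 °C.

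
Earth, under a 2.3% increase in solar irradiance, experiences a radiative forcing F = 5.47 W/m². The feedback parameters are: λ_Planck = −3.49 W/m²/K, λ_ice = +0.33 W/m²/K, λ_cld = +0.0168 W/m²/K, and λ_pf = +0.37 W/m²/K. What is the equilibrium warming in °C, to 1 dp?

2.0 °C

Net feedback parameter λ = (−3.49) + (+0.33) + (+0.0168) + (+0.37) = -2.7732 W/m²/K.
ΔT = −F/λ = −5.47/(-2.7732) = 2.0 °C.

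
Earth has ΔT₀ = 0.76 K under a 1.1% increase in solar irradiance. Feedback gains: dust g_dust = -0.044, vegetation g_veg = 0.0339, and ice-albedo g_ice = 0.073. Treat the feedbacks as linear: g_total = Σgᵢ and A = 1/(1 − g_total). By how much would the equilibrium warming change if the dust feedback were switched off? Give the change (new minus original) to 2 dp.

Original: g = 0.0629, ΔT = 0.76/(1−0.0629) = 0.8110 K.
Without dust: g' = 0.1069, ΔT' = 0.76/(1−0.1069) = 0.8510 K.
Change = 0.8510 − 0.8110 = 0.04 K.

0.04 K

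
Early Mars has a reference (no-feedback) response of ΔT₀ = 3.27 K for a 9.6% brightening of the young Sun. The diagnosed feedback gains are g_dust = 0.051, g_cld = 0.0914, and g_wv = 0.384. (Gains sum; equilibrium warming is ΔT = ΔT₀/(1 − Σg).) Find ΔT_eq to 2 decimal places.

6.90 K

Total gain g = 0.051 + 0.0914 + 0.384 = 0.5264.
Amplification A = 1/(1 − 0.5264) = 2.111.
ΔT = 3.27 × 2.111 = 6.90 K.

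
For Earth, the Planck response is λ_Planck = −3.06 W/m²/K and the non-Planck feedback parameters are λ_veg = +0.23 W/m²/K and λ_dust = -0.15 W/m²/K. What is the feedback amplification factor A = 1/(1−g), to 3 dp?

Convert to gains: g_veg = 0.23/3.06 = 0.07516; g_dust = -0.15/3.06 = -0.04902.
Total gain g = 0.02614.
A = 1/(1 − 0.02614) = 1.027.

1.027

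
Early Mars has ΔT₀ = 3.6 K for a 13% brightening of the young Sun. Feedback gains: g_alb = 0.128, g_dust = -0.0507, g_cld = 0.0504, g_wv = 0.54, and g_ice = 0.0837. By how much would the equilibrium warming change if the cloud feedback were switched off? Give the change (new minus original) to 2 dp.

-2.44 K

Original: g = 0.7514, ΔT = 3.6/(1−0.7514) = 14.4811 K.
Without cloud: g' = 0.701, ΔT' = 3.6/(1−0.701) = 12.0401 K.
Change = 12.0401 − 14.4811 = -2.44 K.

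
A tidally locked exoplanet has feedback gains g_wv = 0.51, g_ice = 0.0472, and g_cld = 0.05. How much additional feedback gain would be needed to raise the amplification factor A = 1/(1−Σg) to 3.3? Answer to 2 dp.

Current total gain = 0.6072.
Target gain for A = 3.3: g* = 1 − 1/3.3 = 0.697.
Additional gain needed = 0.697 − 0.6072 = 0.09.

0.09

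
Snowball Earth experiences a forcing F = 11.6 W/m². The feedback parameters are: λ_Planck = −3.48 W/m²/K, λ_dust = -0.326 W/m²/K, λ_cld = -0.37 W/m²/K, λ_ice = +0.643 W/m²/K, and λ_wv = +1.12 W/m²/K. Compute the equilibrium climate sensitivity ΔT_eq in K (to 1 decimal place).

Net feedback parameter λ = (−3.48) + (-0.326) + (-0.37) + (+0.643) + (+1.12) = -2.413 W/m²/K.
ΔT = −F/λ = −11.6/(-2.413) = 4.8 K.

4.8 K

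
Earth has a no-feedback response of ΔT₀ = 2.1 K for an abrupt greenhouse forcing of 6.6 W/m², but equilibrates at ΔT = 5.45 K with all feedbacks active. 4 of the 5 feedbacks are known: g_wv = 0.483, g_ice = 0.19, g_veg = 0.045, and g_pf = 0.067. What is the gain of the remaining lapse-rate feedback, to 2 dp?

-0.17

Amplification A = ΔT/ΔT₀ = 5.45/2.1 = 2.595.
Total gain g = 1 − 1/A = 1 − 1/2.595 = 0.6146.
Known gains sum to 0.483 + 0.19 + 0.045 + 0.067 = 0.785.
g_lr = 0.6146 − 0.785 = -0.17.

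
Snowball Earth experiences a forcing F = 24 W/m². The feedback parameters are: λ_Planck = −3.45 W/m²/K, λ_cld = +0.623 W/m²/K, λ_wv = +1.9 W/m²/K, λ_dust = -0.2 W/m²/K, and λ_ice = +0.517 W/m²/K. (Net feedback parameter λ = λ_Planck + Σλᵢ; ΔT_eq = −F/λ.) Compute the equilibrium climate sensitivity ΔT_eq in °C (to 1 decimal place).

Net feedback parameter λ = (−3.45) + (+0.623) + (+1.9) + (-0.2) + (+0.517) = -0.61 W/m²/K.
ΔT = −F/λ = −24/(-0.61) = 39.3 °C.

39.3 °C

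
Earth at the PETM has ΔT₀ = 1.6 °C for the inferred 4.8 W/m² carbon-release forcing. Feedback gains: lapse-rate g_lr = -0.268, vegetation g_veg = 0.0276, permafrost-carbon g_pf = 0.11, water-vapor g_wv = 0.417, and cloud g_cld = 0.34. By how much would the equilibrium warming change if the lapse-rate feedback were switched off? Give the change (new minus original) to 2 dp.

Original: g = 0.6266, ΔT = 1.6/(1−0.6266) = 4.2849 °C.
Without lapse-rate: g' = 0.8946, ΔT' = 1.6/(1−0.8946) = 15.1803 °C.
Change = 15.1803 − 4.2849 = 10.90 °C.

10.90 °C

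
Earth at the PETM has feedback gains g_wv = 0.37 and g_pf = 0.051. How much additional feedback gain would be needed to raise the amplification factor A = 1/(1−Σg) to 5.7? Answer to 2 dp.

Current total gain = 0.421.
Target gain for A = 5.7: g* = 1 − 1/5.7 = 0.8246.
Additional gain needed = 0.8246 − 0.421 = 0.40.

0.40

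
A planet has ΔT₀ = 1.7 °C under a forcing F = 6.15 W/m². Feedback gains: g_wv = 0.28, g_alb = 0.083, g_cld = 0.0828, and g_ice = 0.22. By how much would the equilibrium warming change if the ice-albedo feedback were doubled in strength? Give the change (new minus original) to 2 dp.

Original: g = 0.6658, ΔT = 1.7/(1−0.6658) = 5.0868 °C.
With doubled ice-albedo: g' = 0.8858, ΔT' = 1.7/(1−0.8858) = 14.8862 °C.
Change = 14.8862 − 5.0868 = 9.80 °C.

9.80 °C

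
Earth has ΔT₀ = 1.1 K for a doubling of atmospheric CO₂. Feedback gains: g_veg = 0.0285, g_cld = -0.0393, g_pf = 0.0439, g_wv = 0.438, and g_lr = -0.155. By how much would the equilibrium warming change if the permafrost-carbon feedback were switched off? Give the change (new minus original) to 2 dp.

Original: g = 0.3161, ΔT = 1.1/(1−0.3161) = 1.6084 K.
Without permafrost-carbon: g' = 0.2722, ΔT' = 1.1/(1−0.2722) = 1.5114 K.
Change = 1.5114 − 1.6084 = -0.10 K.

-0.10 K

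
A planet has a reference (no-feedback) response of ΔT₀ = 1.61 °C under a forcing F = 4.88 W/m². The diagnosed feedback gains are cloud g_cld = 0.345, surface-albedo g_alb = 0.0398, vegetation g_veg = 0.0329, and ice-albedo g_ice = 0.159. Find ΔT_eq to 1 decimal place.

Total gain g = 0.345 + 0.0398 + 0.0329 + 0.159 = 0.5767.
Amplification A = 1/(1 − 0.5767) = 2.362.
ΔT = 1.61 × 2.362 = 3.8 °C.

3.8 °C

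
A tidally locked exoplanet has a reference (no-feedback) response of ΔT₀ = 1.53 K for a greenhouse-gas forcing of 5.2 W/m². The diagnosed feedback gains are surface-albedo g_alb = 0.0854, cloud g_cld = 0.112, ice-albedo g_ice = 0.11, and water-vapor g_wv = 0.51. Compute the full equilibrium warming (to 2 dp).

8.38 K

Total gain g = 0.0854 + 0.112 + 0.11 + 0.51 = 0.8174.
Amplification A = 1/(1 − 0.8174) = 5.476.
ΔT = 1.53 × 5.476 = 8.38 K.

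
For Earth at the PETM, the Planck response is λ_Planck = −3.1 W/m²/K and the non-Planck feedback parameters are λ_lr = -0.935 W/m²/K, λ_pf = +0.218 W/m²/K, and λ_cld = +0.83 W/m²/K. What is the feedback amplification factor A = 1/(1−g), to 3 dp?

Convert to gains: g_lr = -0.935/3.1 = -0.3016; g_pf = 0.218/3.1 = 0.07032; g_cld = 0.83/3.1 = 0.2677.
Total gain g = 0.03642.
A = 1/(1 − 0.03642) = 1.038.

1.038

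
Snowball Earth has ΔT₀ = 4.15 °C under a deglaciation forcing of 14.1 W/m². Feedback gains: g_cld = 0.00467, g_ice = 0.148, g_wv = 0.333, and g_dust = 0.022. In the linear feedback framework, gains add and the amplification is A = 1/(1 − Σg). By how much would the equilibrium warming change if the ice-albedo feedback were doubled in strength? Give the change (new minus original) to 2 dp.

3.62 °C

Original: g = 0.50767, ΔT = 4.15/(1−0.50767) = 8.4293 °C.
With doubled ice-albedo: g' = 0.65567, ΔT' = 4.15/(1−0.65567) = 12.0524 °C.
Change = 12.0524 − 8.4293 = 3.62 °C.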